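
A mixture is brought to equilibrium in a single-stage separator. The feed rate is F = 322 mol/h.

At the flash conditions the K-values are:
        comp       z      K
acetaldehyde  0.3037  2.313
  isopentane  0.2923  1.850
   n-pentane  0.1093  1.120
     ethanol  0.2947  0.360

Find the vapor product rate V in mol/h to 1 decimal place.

Newton–Raphson from V/F = 0.5:
  V/F = 0.5000: g = 0.15009, g' = -0.5573 → V/F = 0.7693
  V/F = 0.7693: g = -0.01095, g' = -0.6765 → V/F = 0.7532
  V/F = 0.7532: g = -0.00012, g' = -0.6621 → V/F = 0.7530
Converged at V/F = 0.7530.
Then V = V/F·F = 0.7530·322 = 242.5 mol/h and L = F − V = 79.5 mol/h.

V = 242.5 mol/h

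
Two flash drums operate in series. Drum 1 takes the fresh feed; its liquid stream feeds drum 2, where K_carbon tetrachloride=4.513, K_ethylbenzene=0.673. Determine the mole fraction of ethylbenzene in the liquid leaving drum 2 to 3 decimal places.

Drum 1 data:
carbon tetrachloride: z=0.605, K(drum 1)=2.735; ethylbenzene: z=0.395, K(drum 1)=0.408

Drum 1:
Let ψ₁ = V/F and solve Σ zᵢ(Kᵢ−1)/(1+ψ₁(Kᵢ−1)) = 0.
Check two-phase: ΣzᵢKᵢ = 1.816 > 1 and Σzᵢ/Kᵢ = 1.189 > 1, so g(0) = 0.816 > 0 and g(1) = -0.189 < 0.
Iterate (Newton) starting at ψ₁ = 0.34:
  ψ₁ = 0.340: g = 0.3674, g' = -0.937 → ψ₁ = 0.732
  ψ₁ = 0.732: g = 0.0498, g' = -0.785 → ψ₁ = 0.795
  ψ₁ = 0.795: g = -0.0009, g' = -0.816 → ψ₁ = 0.794
Converged at ψ₁ = 0.794.
Drum-1 compositions:
  carbon tetrachloride: x = 0.254, y = 0.696
  ethylbenzene: x = 0.746, y = 0.304
Drum-2 feed = drum-1 liquid: z₂ = (0.2544, 0.7456).
Drum 2:
Rachford–Rice: g(ψ₂) = Σ zᵢ(Kᵢ−1)/(1+ψ₂(Kᵢ−1)) = 0.
g(0) = ΣzᵢKᵢ − 1 = 0.650 and g(1) = 1 − Σzᵢ/Kᵢ = -0.164, so a root lies in (0, 1).
Binary case is linear: z₁(K₁−1)(1+ψ₂(K₂−1)) + z₂(K₂−1)(1+ψ₂(K₁−1)) = 0
⇒ ψ₂ = [z₁(K₁−1)+z₂(K₂−1)] / [−(K₁−1)(K₂−1)] = 0.6499/1.1488 = 0.566
  carbon tetrachloride: x = 0.085, y = 0.384
  ethylbenzene: x = 0.915, y = 0.616

x_ethylbenzene (drum 2) = 0.915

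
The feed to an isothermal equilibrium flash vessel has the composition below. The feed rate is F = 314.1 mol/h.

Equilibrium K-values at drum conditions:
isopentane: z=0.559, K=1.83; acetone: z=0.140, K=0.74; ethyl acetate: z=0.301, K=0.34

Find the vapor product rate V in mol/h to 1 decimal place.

Rachford–Rice: g(V/F) = Σ zᵢ(Kᵢ−1)/(1+V/F(Kᵢ−1)) = 0.
Check two-phase: ΣzᵢKᵢ = 1.229 > 1 and Σzᵢ/Kᵢ = 1.380 > 1, so g(0) = 0.229 > 0 and g(1) = -0.380 < 0.
Iterate (Newton) starting at V/F = 0.5:
  V/F = 0.500: g = -0.0105, g' = -0.497 → V/F = 0.479
Converged at V/F = 0.479.
Then V = V/F·F = 0.4788·314.1 = 150.4 mol/h and L = F − V = 163.7 mol/h.

V = 150.4 mol/h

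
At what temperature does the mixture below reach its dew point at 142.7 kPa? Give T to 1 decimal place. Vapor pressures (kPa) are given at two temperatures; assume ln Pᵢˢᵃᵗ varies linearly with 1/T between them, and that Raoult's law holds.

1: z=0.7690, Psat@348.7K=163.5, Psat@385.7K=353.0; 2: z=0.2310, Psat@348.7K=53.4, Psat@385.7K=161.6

Dew-point temperature: Σzᵢ·P/Pᵢˢᵃᵗ(T) = 1. Interpolate ln Pᵢˢᵃᵗ = aᵢ + bᵢ/T.
  T = 348.7 K: ΣzᵢP/Pᵢˢᵃᵗ = 1.2885
  T = 385.7 K: ΣzᵢP/Pᵢˢᵃᵗ = 0.5149
  T = 367.2 K: ΣzᵢP/Pᵢˢᵃᵗ = 0.7931
  T = 357.9 K: ΣzᵢP/Pᵢˢᵃᵗ = 1.0049
  T = 362.5 K: ΣzᵢP/Pᵢˢᵃᵗ = 0.8923
  T = 360.2 K: ΣzᵢP/Pᵢˢᵃᵗ = 0.9465
Interpolating between 357.9 K and 360.2 K gives T ≈ 358.1 K.

T = 358.1 K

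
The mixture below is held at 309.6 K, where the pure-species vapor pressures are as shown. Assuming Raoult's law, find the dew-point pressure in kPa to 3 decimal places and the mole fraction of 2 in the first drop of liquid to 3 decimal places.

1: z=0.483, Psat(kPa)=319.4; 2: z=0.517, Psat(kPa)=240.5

Pdew = 273.082 kPa, x_2 = 0.587

At the dew point ψ → 1, so Σzᵢ/Kᵢ = 1 with Kᵢ = Pᵢˢᵃᵗ/P ⇒ 1/P = Σzᵢ/Pᵢˢᵃᵗ.
1/P = 0.483/319.4 + 0.517/240.5 = 0.003662 ⇒ P = 273.082 kPa
xᵢ = zᵢP/Pᵢˢᵃᵗ ⇒ x_2 = 0.517·273.082/240.5 = 0.587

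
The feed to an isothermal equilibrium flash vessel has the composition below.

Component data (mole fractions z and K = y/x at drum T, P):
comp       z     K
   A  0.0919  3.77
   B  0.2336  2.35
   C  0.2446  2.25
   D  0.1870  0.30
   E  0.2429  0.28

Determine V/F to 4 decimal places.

V/F = 0.5090

Rachford–Rice: g(V/F) = Σ zᵢ(Kᵢ−1)/(1+V/F(Kᵢ−1)) = 0.
g(0) = ΣzᵢKᵢ − 1 = 0.5699 and g(1) = 1 − Σzᵢ/Kᵢ = -0.7233, so a root lies in (0, 1).
Newton–Raphson from V/F = 0.5:
  V/F = 0.5000: g = 0.00852, g' = -0.9447 → V/F = 0.5090
Converged at V/F = 0.5090.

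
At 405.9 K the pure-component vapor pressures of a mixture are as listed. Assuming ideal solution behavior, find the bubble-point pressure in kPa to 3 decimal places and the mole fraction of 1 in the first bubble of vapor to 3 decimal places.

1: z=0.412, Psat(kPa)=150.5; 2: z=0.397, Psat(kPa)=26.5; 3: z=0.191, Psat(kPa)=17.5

At the bubble point ψ → 0, so ΣzᵢKᵢ = 1 with Kᵢ = Pᵢˢᵃᵗ/P ⇒ P = ΣzᵢPᵢˢᵃᵗ.
P = 0.412·150.5 + 0.397·26.5 + 0.191·17.5 = 75.869 kPa
yᵢ = zᵢPᵢˢᵃᵗ/P ⇒ y_1 = 0.412·150.5/75.869 = 0.817

Pbub = 75.869 kPa, y_1 = 0.817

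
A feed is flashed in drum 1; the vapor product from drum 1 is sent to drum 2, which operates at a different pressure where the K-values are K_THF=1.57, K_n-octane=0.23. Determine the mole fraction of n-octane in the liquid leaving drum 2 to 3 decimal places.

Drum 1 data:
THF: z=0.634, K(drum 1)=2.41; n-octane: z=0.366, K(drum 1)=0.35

x_n-octane (drum 2) = 0.425

Drum 1:
Iterate (Newton) starting at ψ₁ = 0.5:
  ψ₁ = 0.500: g = 0.1719, g' = -0.773 → ψ₁ = 0.722
  ψ₁ = 0.722: g = -0.0056, g' = -0.859 → ψ₁ = 0.716
Converged at ψ₁ = 0.716.
Drum-1 compositions:
  THF: x = 0.316, y = 0.760
  n-octane: x = 0.684, y = 0.240
Drum-2 feed = drum-1 vapor: z₂ = (0.7604, 0.2396).
Drum 2:
Rachford–Rice: g(ψ₂) = Σ zᵢ(Kᵢ−1)/(1+ψ₂(Kᵢ−1)) = 0.
Check two-phase: ΣzᵢKᵢ = 1.249 > 1 and Σzᵢ/Kᵢ = 1.526 > 1, so g(0) = 0.249 > 0 and g(1) = -0.526 < 0.
Binary case is linear: z₁(K₁−1)(1+ψ₂(K₂−1)) + z₂(K₂−1)(1+ψ₂(K₁−1)) = 0
⇒ ψ₂ = [z₁(K₁−1)+z₂(K₂−1)] / [−(K₁−1)(K₂−1)] = 0.2490/0.4389 = 0.567
  THF: x = 0.575, y = 0.902
  n-octane: x = 0.425, y = 0.098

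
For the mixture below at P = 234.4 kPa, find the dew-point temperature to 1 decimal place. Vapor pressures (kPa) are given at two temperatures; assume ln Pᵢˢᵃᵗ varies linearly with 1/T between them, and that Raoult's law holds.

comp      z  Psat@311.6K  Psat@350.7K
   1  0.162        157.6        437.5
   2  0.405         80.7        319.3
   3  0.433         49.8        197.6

Dew-point temperature: Σzᵢ·P/Pᵢˢᵃᵗ(T) = 1. Interpolate ln Pᵢˢᵃᵗ = aᵢ + bᵢ/T.
  T = 311.6 K: ΣzᵢP/Pᵢˢᵃᵗ = 3.4554
  T = 350.7 K: ΣzᵢP/Pᵢˢᵃᵗ = 0.8977
  T = 331.1 K: ΣzᵢP/Pᵢˢᵃᵗ = 1.6934
  T = 340.9 K: ΣzᵢP/Pᵢˢᵃᵗ = 1.2215
  T = 345.8 K: ΣzᵢP/Pᵢˢᵃᵗ = 1.0448
  T = 348.2 K: ΣzᵢP/Pᵢˢᵃᵗ = 0.9695
Interpolating between 345.8 K and 348.2 K gives T ≈ 347.2 K.

T = 347.2 K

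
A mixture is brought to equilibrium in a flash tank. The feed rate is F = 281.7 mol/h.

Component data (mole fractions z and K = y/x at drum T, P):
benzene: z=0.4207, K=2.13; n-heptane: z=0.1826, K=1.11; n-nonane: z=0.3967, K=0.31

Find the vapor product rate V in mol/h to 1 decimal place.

V = 98.2 mol/h

Rachford–Rice: g(ψ) = Σ zᵢ(Kᵢ−1)/(1+ψ(Kᵢ−1)) = 0.
g(0) = ΣzᵢKᵢ − 1 = 0.2218 and g(1) = 1 − Σzᵢ/Kᵢ = -0.6417, so a root lies in (0, 1).
Newton–Raphson from ψ = 0.5:
  ψ = 0.5000: g = -0.09509, g' = -0.6615 → ψ = 0.3563
  ψ = 0.3563: g = -0.00467, g' = -0.6072 → ψ = 0.3486
Converged at ψ = 0.3486.
Then V = ψ·F = 0.3486·281.7 = 98.2 mol/h and L = F − V = 183.5 mol/h.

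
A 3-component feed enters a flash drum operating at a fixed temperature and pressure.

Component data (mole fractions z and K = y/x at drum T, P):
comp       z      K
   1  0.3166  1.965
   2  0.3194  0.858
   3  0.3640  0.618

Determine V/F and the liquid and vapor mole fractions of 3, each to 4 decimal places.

V/F = 0.4354, x_3 = 0.4366, y_3 = 0.2698

Rachford–Rice: g(V/F) = Σ zᵢ(Kᵢ−1)/(1+V/F(Kᵢ−1)) = 0.
g(0) = ΣzᵢKᵢ − 1 = 0.1211 and g(1) = 1 − Σzᵢ/Kᵢ = -0.1224, so a root lies in (0, 1).
Newton–Raphson from V/F = 0.5:
  V/F = 0.5000: g = -0.01461, g' = -0.2228 → V/F = 0.4344
  V/F = 0.4344: g = 0.00023, g' = -0.2300 → V/F = 0.4354
Converged at V/F = 0.4354.
Compositions from xᵢ = zᵢ/(1+V/F(Kᵢ−1)), yᵢ = Kᵢxᵢ:
  1: x = 0.2229, y = 0.4381
  2: x = 0.3404, y = 0.2921
  3: x = 0.4366, y = 0.2698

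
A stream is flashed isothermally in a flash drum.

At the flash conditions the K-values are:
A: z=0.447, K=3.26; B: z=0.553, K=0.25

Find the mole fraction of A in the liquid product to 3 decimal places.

x_A = 0.249

Rachford–Rice: g(β) = Σ zᵢ(Kᵢ−1)/(1+β(Kᵢ−1)) = 0.
g(0) = ΣzᵢKᵢ − 1 = 0.595 and g(1) = 1 − Σzᵢ/Kᵢ = -1.349, so a root lies in (0, 1).
Binary case is linear: z₁(K₁−1)(1+β(K₂−1)) + z₂(K₂−1)(1+β(K₁−1)) = 0
⇒ β = [z₁(K₁−1)+z₂(K₂−1)] / [−(K₁−1)(K₂−1)] = 0.5955/1.6950 = 0.351
Compositions from xᵢ = zᵢ/(1+β(Kᵢ−1)), yᵢ = Kᵢxᵢ:
  A: x = 0.249, y = 0.812
  B: x = 0.751, y = 0.188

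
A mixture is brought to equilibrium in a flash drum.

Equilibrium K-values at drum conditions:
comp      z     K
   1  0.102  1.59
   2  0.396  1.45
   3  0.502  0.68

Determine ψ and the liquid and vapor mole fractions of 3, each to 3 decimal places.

Material balance + equilibrium reduce to Σ zᵢ(Kᵢ−1)/(1+ψ(Kᵢ−1)) = 0.
Check two-phase: ΣzᵢKᵢ = 1.078 > 1 and Σzᵢ/Kᵢ = 1.075 > 1, so g(0) = 0.078 > 0 and g(1) = -0.075 < 0.
Newton–Raphson from ψ = 0.51:
  ψ = 0.510: g = -0.0008, g' = -0.147 → ψ = 0.505
Converged at ψ = 0.505.
Compositions from xᵢ = zᵢ/(1+ψ(Kᵢ−1)), yᵢ = Kᵢxᵢ:
  1: x = 0.079, y = 0.125
  2: x = 0.323, y = 0.468
  3: x = 0.599, y = 0.407

ψ = 0.505, x_3 = 0.599, y_3 = 0.407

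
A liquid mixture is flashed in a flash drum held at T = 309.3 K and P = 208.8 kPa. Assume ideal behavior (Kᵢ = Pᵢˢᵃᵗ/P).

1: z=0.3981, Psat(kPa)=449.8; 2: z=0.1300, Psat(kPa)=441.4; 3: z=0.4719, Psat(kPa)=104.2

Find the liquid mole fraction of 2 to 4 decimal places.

Raoult's law: Kᵢ = Pᵢˢᵃᵗ/P = Pᵢˢᵃᵗ/208.8.
  K_1 = 449.8/208.8 = 2.154215, K_2 = 441.4/208.8 = 2.113985, K_3 = 104.2/208.8 = 0.499042
Rachford–Rice: g(ψ) = Σ zᵢ(Kᵢ−1)/(1+ψ(Kᵢ−1)) = 0.
Feasibility: ΣzᵢKᵢ = 1.3679, Σzᵢ/Kᵢ = 1.1919 — both > 1, two phases present.
Newton–Raphson from ψ = 0.5:
  ψ = 0.5000: g = 0.06896, g' = -0.4906 → ψ = 0.6406
  ψ = 0.6406: g = 0.00058, g' = -0.4870 → ψ = 0.6418
Converged at ψ = 0.6418.
Compositions from xᵢ = zᵢ/(1+ψ(Kᵢ−1)), yᵢ = Kᵢxᵢ:
  1: x = 0.2287, y = 0.4927
  2: x = 0.0758, y = 0.1603
  3: x = 0.6955, y = 0.3471

x_2 = 0.0758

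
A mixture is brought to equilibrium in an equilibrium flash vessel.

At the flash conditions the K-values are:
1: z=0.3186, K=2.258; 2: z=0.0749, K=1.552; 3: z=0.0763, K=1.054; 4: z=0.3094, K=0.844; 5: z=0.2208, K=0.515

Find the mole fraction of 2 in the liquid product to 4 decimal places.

Material balance + equilibrium reduce to Σ zᵢ(Kᵢ−1)/(1+ψ(Kᵢ−1)) = 0.
Feasibility: ΣzᵢKᵢ = 1.2909, Σzᵢ/Kᵢ = 1.0571 — both > 1, two phases present.
Iterate (Newton) starting at ψ = 0.48:
  ψ = 0.4800: g = 0.09484, g' = -0.3075 → ψ = 0.7884
  ψ = 0.7884: g = 0.00556, g' = -0.2843 → ψ = 0.8080
  ψ = 0.8080: g = -0.00001, g' = -0.2854 → ψ = 0.8079
Converged at ψ = 0.8079.
Compositions from xᵢ = zᵢ/(1+ψ(Kᵢ−1)), yᵢ = Kᵢxᵢ:
  1: x = 0.1580, y = 0.3568
  2: x = 0.0518, y = 0.0804
  3: x = 0.0731, y = 0.0771
  4: x = 0.3540, y = 0.2988
  5: x = 0.3631, y = 0.1870

x_2 = 0.0518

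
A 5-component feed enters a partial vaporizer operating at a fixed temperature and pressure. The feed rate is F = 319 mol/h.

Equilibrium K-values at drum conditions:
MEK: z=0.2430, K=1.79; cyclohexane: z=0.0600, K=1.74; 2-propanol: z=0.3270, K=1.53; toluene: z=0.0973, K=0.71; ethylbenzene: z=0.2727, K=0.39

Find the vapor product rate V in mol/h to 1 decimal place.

V = 188.2 mol/h

Rachford–Rice: g(ψ) = Σ zᵢ(Kᵢ−1)/(1+ψ(Kᵢ−1)) = 0.
Check two-phase: ΣzᵢKᵢ = 1.2151 > 1 and Σzᵢ/Kᵢ = 1.2202 > 1, so g(0) = 0.2151 > 0 and g(1) = -0.2202 < 0.
Newton iteration, ψ⁰ = 0.62:
  ψ = 0.6200: g = -0.01219, g' = -0.4104 → ψ = 0.5903
  ψ = 0.5903: g = -0.00017, g' = -0.3995 → ψ = 0.5899
Converged at ψ = 0.5899.
Then V = ψ·F = 0.5899·319 = 188.2 mol/h and L = F − V = 130.8 mol/h.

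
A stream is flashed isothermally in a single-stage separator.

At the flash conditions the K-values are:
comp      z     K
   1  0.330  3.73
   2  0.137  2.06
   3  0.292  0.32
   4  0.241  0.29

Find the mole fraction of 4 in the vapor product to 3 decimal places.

y_4 = 0.099

Let β = V/F and solve Σ zᵢ(Kᵢ−1)/(1+β(Kᵢ−1)) = 0.
g(0) = ΣzᵢKᵢ − 1 = 0.676 and g(1) = 1 − Σzᵢ/Kᵢ = -0.899, so a root lies in (0, 1).
Newton iteration, β⁰ = 0.5:
  β = 0.500: g = -0.0903, g' = -1.107 → β = 0.418
  β = 0.418: g = 0.0001, g' = -1.119 → β = 0.419
Converged at β = 0.419.
Compositions from xᵢ = zᵢ/(1+β(Kᵢ−1)), yᵢ = Kᵢxᵢ:
  1: x = 0.154, y = 0.574
  2: x = 0.095, y = 0.195
  3: x = 0.408, y = 0.131
  4: x = 0.343, y = 0.099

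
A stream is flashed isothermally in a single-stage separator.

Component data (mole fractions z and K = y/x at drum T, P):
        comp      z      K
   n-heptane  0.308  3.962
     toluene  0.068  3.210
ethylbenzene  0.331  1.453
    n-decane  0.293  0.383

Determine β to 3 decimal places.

Newton–Raphson from β = 0.5:
  β = 0.500: g = 0.2999, g' = -0.792 → β = 0.879
  β = 0.879: g = 0.0169, g' = -0.813 → β = 0.899
Converged at β = 0.899.

β = 0.899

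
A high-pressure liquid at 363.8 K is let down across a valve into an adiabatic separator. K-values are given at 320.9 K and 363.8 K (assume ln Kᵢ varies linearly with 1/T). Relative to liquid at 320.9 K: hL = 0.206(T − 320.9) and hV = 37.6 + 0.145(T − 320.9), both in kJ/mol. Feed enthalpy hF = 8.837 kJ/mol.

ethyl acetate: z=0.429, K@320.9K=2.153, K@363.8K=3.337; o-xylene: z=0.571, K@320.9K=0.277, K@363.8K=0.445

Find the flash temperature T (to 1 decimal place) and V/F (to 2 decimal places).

T = 328.7 K, V/F = 0.19

Adiabatic flash: solve Rachford–Rice at each trial T, then check hF = ψ·hV(T) + (1−ψ)·hL(T).
  T = 320.9 K: K = (2.153, 0.277), RR gives ψ = 0.098, H_out = 3.690 kJ/mol
  T = 363.8 K: K = (3.337, 0.445), RR gives ψ = 0.529, H_out = 27.331 kJ/mol
  T = 342.4 K: K = (2.719, 0.357), RR gives ψ = 0.335, H_out = 16.568 kJ/mol
  T = 331.6 K: K = (2.427, 0.315), RR gives ψ = 0.227, H_out = 10.575 kJ/mol
  T = 326.2 K: K = (2.287, 0.296), RR gives ψ = 0.165, H_out = 7.259 kJ/mol
  T = 328.9 K: K = (2.357, 0.305), RR gives ψ = 0.197, H_out = 8.951 kJ/mol
  T = 327.5 K: K = (2.320, 0.300), RR gives ψ = 0.181, H_out = 8.083 kJ/mol
Linear interpolation between T = 327.5 (H_out = 8.083) and T = 328.9 (H_out = 8.951) on hF = 8.837 gives T ≈ 328.7 K, at which ψ = 0.19.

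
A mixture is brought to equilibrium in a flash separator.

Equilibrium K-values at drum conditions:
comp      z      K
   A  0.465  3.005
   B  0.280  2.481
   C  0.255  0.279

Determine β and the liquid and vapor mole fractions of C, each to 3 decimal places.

Let β = V/F and solve Σ zᵢ(Kᵢ−1)/(1+β(Kᵢ−1)) = 0.
g(0) = ΣzᵢKᵢ − 1 = 1.163 and g(1) = 1 − Σzᵢ/Kᵢ = -0.182, so a root lies in (0, 1).
Newton–Raphson from β = 0.5:
  β = 0.500: g = 0.4163, g' = -0.993 → β = 0.919
  β = 0.919: g = -0.0417, g' = -1.507 → β = 0.892
  β = 0.892: g = -0.0016, g' = -1.394 → β = 0.890
Converged at β = 0.890.
Compositions from xᵢ = zᵢ/(1+β(Kᵢ−1)), yᵢ = Kᵢxᵢ:
  A: x = 0.167, y = 0.502
  B: x = 0.121, y = 0.300
  C: x = 0.712, y = 0.199

β = 0.890, x_C = 0.712, y_C = 0.199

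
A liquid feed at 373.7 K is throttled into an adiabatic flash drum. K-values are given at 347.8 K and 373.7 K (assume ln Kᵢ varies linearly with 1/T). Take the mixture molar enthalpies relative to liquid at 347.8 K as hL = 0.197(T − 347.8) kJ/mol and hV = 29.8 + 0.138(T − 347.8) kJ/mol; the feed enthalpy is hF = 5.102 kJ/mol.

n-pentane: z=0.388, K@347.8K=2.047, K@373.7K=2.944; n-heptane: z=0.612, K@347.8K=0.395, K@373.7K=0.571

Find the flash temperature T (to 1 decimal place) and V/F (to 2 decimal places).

T = 351.8 K, V/F = 0.15

Adiabatic flash: solve Rachford–Rice at each trial T, then check hF = ψ·hV(T) + (1−ψ)·hL(T).
  T = 347.8 K: K = (2.047, 0.395), RR gives ψ = 0.057, H_out = 1.692 kJ/mol
  T = 373.7 K: K = (2.944, 0.571), RR gives ψ = 0.590, H_out = 21.772 kJ/mol
  T = 360.8 K: K = (2.473, 0.478), RR gives ψ = 0.328, H_out = 12.093 kJ/mol
  T = 354.3 K: K = (2.254, 0.435), RR gives ψ = 0.199, H_out = 7.139 kJ/mol
  T = 351.1 K: K = (2.150, 0.415), RR gives ψ = 0.132, H_out = 4.544 kJ/mol
  T = 352.7 K: K = (2.202, 0.425), RR gives ψ = 0.166, H_out = 5.859 kJ/mol
Linear interpolation between T = 351.1 (H_out = 4.544) and T = 352.7 (H_out = 5.859) on hF = 5.102 gives T ≈ 351.8 K, at which ψ = 0.15.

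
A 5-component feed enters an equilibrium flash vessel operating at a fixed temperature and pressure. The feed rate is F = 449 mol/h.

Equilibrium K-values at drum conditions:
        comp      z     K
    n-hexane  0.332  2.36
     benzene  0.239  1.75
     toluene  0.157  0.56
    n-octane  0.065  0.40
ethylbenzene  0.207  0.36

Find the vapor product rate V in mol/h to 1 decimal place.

Material balance + equilibrium reduce to Σ zᵢ(Kᵢ−1)/(1+β(Kᵢ−1)) = 0.
Feasibility: ΣzᵢKᵢ = 1.390, Σzᵢ/Kᵢ = 1.295 — both > 1, two phases present.
Newton–Raphson from β = 0.66:
  β = 0.660: g = -0.0334, g' = -0.609 → β = 0.605
  β = 0.605: g = -0.0006, g' = -0.588 → β = 0.604
Converged at β = 0.604.
Then V = β·F = 0.6041·449 = 271.2 mol/h and L = F − V = 177.8 mol/h.

V = 271.2 mol/h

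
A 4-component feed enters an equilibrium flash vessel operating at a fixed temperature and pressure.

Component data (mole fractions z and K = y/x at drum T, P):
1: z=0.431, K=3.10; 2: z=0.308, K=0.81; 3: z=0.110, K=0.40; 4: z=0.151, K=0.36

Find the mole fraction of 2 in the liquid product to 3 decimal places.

Let β = V/F and solve Σ zᵢ(Kᵢ−1)/(1+β(Kᵢ−1)) = 0.
g(0) = ΣzᵢKᵢ − 1 = 0.684 and g(1) = 1 − Σzᵢ/Kᵢ = -0.214, so a root lies in (0, 1).
Newton–Raphson from β = 0.5:
  β = 0.500: g = 0.1404, g' = -0.680 → β = 0.706
  β = 0.706: g = 0.0059, g' = -0.648 → β = 0.716
Converged at β = 0.716.
Compositions from xᵢ = zᵢ/(1+β(Kᵢ−1)), yᵢ = Kᵢxᵢ:
  1: x = 0.172, y = 0.534
  2: x = 0.356, y = 0.289
  3: x = 0.193, y = 0.077
  4: x = 0.279, y = 0.100

x_2 = 0.356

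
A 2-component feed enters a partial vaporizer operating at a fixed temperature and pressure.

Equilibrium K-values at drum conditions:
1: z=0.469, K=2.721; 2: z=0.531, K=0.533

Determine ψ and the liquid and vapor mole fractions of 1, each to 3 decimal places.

Material balance + equilibrium reduce to Σ zᵢ(Kᵢ−1)/(1+ψ(Kᵢ−1)) = 0.
Check two-phase: ΣzᵢKᵢ = 1.559 > 1 and Σzᵢ/Kᵢ = 1.169 > 1, so g(0) = 0.559 > 0 and g(1) = -0.169 < 0.
Newton iteration, ψ⁰ = 0.5:
  ψ = 0.500: g = 0.1103, g' = -0.598 → ψ = 0.684
  ψ = 0.684: g = 0.0062, g' = -0.543 → ψ = 0.696
Converged at ψ = 0.696.
Compositions from xᵢ = zᵢ/(1+ψ(Kᵢ−1)), yᵢ = Kᵢxᵢ:
  1: x = 0.213, y = 0.581
  2: x = 0.787, y = 0.419

ψ = 0.696, x_1 = 0.213, y_1 = 0.581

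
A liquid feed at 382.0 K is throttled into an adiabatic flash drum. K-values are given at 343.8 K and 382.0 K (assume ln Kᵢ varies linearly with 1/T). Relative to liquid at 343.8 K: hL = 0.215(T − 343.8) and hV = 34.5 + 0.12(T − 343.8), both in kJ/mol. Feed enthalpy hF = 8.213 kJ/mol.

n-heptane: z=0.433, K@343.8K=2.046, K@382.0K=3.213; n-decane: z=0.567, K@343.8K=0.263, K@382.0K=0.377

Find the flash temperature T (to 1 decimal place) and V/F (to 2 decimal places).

Adiabatic flash: solve Rachford–Rice at each trial T, then check hF = ψ·hV(T) + (1−ψ)·hL(T).
  T = 343.8 K: K = (2.046, 0.263), RR gives ψ = 0.045, H_out = 1.568 kJ/mol
  T = 382.0 K: K = (3.213, 0.377), RR gives ψ = 0.439, H_out = 21.760 kJ/mol
  T = 362.9 K: K = (2.595, 0.318), RR gives ψ = 0.279, H_out = 13.232 kJ/mol
  T = 353.4 K: K = (2.313, 0.290), RR gives ψ = 0.178, H_out = 8.043 kJ/mol
  T = 358.1 K: K = (2.450, 0.304), RR gives ψ = 0.231, H_out = 10.724 kJ/mol
  T = 355.8 K: K = (2.382, 0.297), RR gives ψ = 0.206, H_out = 9.443 kJ/mol
Linear interpolation between T = 353.4 (H_out = 8.043) and T = 355.8 (H_out = 9.443) on hF = 8.213 gives T ≈ 353.7 K, at which ψ = 0.18.

T = 353.7 K, V/F = 0.18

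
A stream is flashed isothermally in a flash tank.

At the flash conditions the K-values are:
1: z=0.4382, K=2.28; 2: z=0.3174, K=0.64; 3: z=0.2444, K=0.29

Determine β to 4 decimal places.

Let β = V/F and solve Σ zᵢ(Kᵢ−1)/(1+β(Kᵢ−1)) = 0.
g(0) = ΣzᵢKᵢ − 1 = 0.2731 and g(1) = 1 − Σzᵢ/Kᵢ = -0.5309, so a root lies in (0, 1).
Iterate (Newton) starting at β = 0.5:
  β = 0.5000: g = -0.06637, g' = -0.6243 → β = 0.3937
  β = 0.3937: g = -0.00102, g' = -0.6106 → β = 0.3920
Converged at β = 0.3920.

β = 0.3920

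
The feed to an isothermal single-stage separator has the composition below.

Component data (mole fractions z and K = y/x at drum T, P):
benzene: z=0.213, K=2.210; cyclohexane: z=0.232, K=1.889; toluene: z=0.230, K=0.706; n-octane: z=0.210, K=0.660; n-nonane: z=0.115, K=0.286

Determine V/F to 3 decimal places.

V/F = 0.525

Newton–Raphson from V/F = 0.56:
  V/F = 0.560: g = -0.0146, g' = -0.421 → V/F = 0.525
Converged at V/F = 0.525.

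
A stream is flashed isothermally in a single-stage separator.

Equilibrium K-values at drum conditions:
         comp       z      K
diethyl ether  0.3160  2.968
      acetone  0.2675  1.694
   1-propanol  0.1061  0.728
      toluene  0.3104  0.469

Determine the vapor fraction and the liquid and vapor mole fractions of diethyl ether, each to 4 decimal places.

ψ = 0.8717, x_diethyl ether = 0.1164, y_diethyl ether = 0.3454

Let ψ = V/F and solve Σ zᵢ(Kᵢ−1)/(1+ψ(Kᵢ−1)) = 0.
g(0) = ΣzᵢKᵢ − 1 = 0.6139 and g(1) = 1 − Σzᵢ/Kᵢ = -0.0720, so a root lies in (0, 1).
Iterate (Newton) starting at ψ = 0.5:
  ψ = 0.5000: g = 0.19347, g' = -0.5547 → ψ = 0.8488
  ψ = 0.8488: g = 0.01212, g' = -0.5260 → ψ = 0.8718
  ψ = 0.8718: g = -0.00008, g' = -0.5329 → ψ = 0.8717
Converged at ψ = 0.8717.
Compositions from xᵢ = zᵢ/(1+ψ(Kᵢ−1)), yᵢ = Kᵢxᵢ:
  diethyl ether: x = 0.1164, y = 0.3454
  acetone: x = 0.1667, y = 0.2823
  1-propanol: x = 0.1391, y = 0.1012
  toluene: x = 0.5779, y = 0.2710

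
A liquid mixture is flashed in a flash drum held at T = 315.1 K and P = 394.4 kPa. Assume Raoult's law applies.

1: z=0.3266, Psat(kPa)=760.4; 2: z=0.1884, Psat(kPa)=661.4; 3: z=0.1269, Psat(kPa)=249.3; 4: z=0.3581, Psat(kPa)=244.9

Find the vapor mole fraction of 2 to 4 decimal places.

y_2 = 0.2064

Raoult's law: Kᵢ = Pᵢˢᵃᵗ/P = Pᵢˢᵃᵗ/394.4.
  K_1 = 760.4/394.4 = 1.927992, K_2 = 661.4/394.4 = 1.676978, K_3 = 249.3/394.4 = 0.632099, K_4 = 244.9/394.4 = 0.620943
Let β = V/F and solve Σ zᵢ(Kᵢ−1)/(1+β(Kᵢ−1)) = 0.
Check two-phase: ΣzᵢKᵢ = 1.2482 > 1 and Σzᵢ/Kᵢ = 1.0592 > 1, so g(0) = 0.2482 > 0 and g(1) = -0.0592 < 0.
Newton iteration, β⁰ = 0.5:
  β = 0.5000: g = 0.07762, g' = -0.2835 → β = 0.7737
  β = 0.7737: g = 0.00277, g' = -0.2691 → β = 0.7841
Converged at β = 0.7840.
Compositions from xᵢ = zᵢ/(1+β(Kᵢ−1)), yᵢ = Kᵢxᵢ:
  1: x = 0.1890, y = 0.3645
  2: x = 0.1231, y = 0.2064
  3: x = 0.1783, y = 0.1127
  4: x = 0.5095, y = 0.3164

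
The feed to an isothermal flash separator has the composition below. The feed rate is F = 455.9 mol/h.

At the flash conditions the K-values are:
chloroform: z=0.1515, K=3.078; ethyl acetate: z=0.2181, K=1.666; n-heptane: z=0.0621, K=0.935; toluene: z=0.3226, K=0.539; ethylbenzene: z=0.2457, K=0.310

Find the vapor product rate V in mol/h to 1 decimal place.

V = 81.4 mol/h

Newton–Raphson from β = 0.5:
  β = 0.5000: g = -0.19290, g' = -0.6005 → β = 0.1788
  β = 0.1788: g = -0.00021, g' = -0.6589 → β = 0.1785
Converged at β = 0.1785.
Then V = β·F = 0.1785·455.9 = 81.4 mol/h and L = F − V = 374.5 mol/h.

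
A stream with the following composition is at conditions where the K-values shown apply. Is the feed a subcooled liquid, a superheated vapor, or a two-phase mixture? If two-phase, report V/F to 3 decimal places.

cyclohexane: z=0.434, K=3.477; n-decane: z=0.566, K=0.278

two-phase, V/F = 0.373

ΣzᵢKᵢ = 1.666; Σzᵢ/Kᵢ = 2.161.
Both exceed 1, so a two-phase solution exists.
Rachford–Rice: g(ψ) = Σ zᵢ(Kᵢ−1)/(1+ψ(Kᵢ−1)) = 0.
Newton iteration, ψ⁰ = 0.5:
  ψ = 0.500: g = -0.1593, g' = -1.254 → ψ = 0.373
Converged at ψ = 0.373.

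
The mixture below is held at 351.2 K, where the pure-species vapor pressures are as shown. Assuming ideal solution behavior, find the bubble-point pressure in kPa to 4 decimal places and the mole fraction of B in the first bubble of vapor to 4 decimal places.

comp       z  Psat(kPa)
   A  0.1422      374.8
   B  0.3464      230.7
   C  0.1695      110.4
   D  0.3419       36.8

Pbub = 164.5058 kPa, y_B = 0.4858

At the bubble point ψ → 0, so ΣzᵢKᵢ = 1 with Kᵢ = Pᵢˢᵃᵗ/P ⇒ P = ΣzᵢPᵢˢᵃᵗ.
P = 0.1422·374.8 + 0.3464·230.7 + 0.1695·110.4 + 0.3419·36.8 = 164.5058 kPa
yᵢ = zᵢPᵢˢᵃᵗ/P ⇒ y_B = 0.3464·230.7/164.5058 = 0.4858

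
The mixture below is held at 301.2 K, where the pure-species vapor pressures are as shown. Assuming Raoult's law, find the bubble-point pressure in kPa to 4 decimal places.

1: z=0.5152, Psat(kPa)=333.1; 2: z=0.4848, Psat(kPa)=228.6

At the bubble point ψ → 0, so ΣzᵢKᵢ = 1 with Kᵢ = Pᵢˢᵃᵗ/P ⇒ P = ΣzᵢPᵢˢᵃᵗ.
P = 0.5152·333.1 + 0.4848·228.6 = 282.4384 kPa

Pbub = 282.4384 kPa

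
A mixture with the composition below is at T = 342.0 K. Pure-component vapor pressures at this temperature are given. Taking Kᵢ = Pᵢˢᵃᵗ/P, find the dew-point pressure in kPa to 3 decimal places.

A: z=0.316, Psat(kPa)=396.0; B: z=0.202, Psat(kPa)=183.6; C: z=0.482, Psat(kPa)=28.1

At the dew point ψ → 1, so Σzᵢ/Kᵢ = 1 with Kᵢ = Pᵢˢᵃᵗ/P ⇒ 1/P = Σzᵢ/Pᵢˢᵃᵗ.
1/P = 0.316/396.0 + 0.202/183.6 + 0.482/28.1 = 0.019051 ⇒ P = 52.490 kPa

Pdew = 52.490 kPa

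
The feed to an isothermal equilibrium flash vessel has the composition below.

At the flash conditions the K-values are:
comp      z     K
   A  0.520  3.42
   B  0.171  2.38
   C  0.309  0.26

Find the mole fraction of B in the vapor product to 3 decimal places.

y_B = 0.195

Material balance + equilibrium reduce to Σ zᵢ(Kᵢ−1)/(1+ψ(Kᵢ−1)) = 0.
Check two-phase: ΣzᵢKᵢ = 2.266 > 1 and Σzᵢ/Kᵢ = 1.412 > 1, so g(0) = 1.266 > 0 and g(1) = -0.412 < 0.
Iterate (Newton) starting at ψ = 0.5:
  ψ = 0.500: g = 0.3461, g' = -1.164 → ψ = 0.797
  ψ = 0.797: g = -0.0159, g' = -1.435 → ψ = 0.786
Converged at ψ = 0.786.
Compositions from xᵢ = zᵢ/(1+ψ(Kᵢ−1)), yᵢ = Kᵢxᵢ:
  A: x = 0.179, y = 0.613
  B: x = 0.082, y = 0.195
  C: x = 0.739, y = 0.192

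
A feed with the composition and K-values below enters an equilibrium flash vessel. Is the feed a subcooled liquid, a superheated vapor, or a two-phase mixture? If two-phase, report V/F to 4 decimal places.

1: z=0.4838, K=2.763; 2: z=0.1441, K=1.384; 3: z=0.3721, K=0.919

ΣzᵢKᵢ = 1.8781; Σzᵢ/Kᵢ = 0.6841.
Since Σzᵢ/Kᵢ < 1 the mixture is above its dew point — single vapor phase.

superheated vapor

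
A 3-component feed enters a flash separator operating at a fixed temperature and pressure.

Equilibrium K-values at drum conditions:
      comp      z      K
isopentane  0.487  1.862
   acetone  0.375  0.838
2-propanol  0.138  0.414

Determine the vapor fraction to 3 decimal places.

ψ = 0.883

Rachford–Rice: g(ψ) = Σ zᵢ(Kᵢ−1)/(1+ψ(Kᵢ−1)) = 0.
g(0) = ΣzᵢKᵢ − 1 = 0.278 and g(1) = 1 − Σzᵢ/Kᵢ = -0.042, so a root lies in (0, 1).
Newton–Raphson from ψ = 0.5:
  ψ = 0.500: g = 0.1129, g' = -0.283 → ψ = 0.899
  ψ = 0.899: g = -0.0054, g' = -0.340 → ψ = 0.883
Converged at ψ = 0.883.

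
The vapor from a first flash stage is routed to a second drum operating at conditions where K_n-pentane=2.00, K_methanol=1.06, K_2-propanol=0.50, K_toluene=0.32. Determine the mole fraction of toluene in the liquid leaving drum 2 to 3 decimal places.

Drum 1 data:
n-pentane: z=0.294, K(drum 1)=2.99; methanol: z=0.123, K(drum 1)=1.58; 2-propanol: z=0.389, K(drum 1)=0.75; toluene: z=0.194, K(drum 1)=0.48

Drum 1:
Rachford–Rice: g(ψ₁) = Σ zᵢ(Kᵢ−1)/(1+ψ₁(Kᵢ−1)) = 0.
g(0) = ΣzᵢKᵢ − 1 = 0.458 and g(1) = 1 − Σzᵢ/Kᵢ = -0.099, so a root lies in (0, 1).
Newton–Raphson from ψ₁ = 0.5:
  ψ₁ = 0.500: g = 0.1011, g' = -0.445 → ψ₁ = 0.727
  ψ₁ = 0.727: g = 0.0082, g' = -0.387 → ψ₁ = 0.748
Converged at ψ₁ = 0.748.
Drum-1 compositions:
  n-pentane: x = 0.118, y = 0.353
  methanol: x = 0.086, y = 0.136
  2-propanol: x = 0.479, y = 0.359
  toluene: x = 0.318, y = 0.152
Drum-2 feed = drum-1 vapor: z₂ = (0.3531, 0.1355, 0.3589, 0.1524).
Drum 2:
Material balance + equilibrium reduce to Σ zᵢ(Kᵢ−1)/(1+ψ₂(Kᵢ−1)) = 0.
g(0) = ΣzᵢKᵢ − 1 = 0.078 and g(1) = 1 − Σzᵢ/Kᵢ = -0.499, so a root lies in (0, 1).
Newton–Raphson from ψ₂ = 0.5:
  ψ₂ = 0.500: g = -0.1530, g' = -0.479 → ψ₂ = 0.180
  ψ₂ = 0.180: g = -0.0082, g' = -0.454 → ψ₂ = 0.162
Converged at ψ₂ = 0.162.
  n-pentane: x = 0.304, y = 0.608
  methanol: x = 0.134, y = 0.142
  2-propanol: x = 0.391, y = 0.195
  toluene: x = 0.171, y = 0.055

x_toluene (drum 2) = 0.171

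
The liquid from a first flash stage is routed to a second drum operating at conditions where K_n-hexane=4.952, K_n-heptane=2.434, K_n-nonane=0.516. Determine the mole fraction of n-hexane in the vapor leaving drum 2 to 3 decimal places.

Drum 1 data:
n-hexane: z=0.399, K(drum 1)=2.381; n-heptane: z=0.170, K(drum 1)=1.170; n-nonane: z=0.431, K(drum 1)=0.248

y_n-hexane (drum 2) = 0.368

Drum 1:
Let ψ₁ = V/F and solve Σ zᵢ(Kᵢ−1)/(1+ψ₁(Kᵢ−1)) = 0.
Check two-phase: ΣzᵢKᵢ = 1.256 > 1 and Σzᵢ/Kᵢ = 2.051 > 1, so g(0) = 0.256 > 0 and g(1) = -1.051 < 0.
Iterate (Newton) starting at ψ₁ = 0.41:
  ψ₁ = 0.410: g = -0.0898, g' = -0.824 → ψ₁ = 0.301
  ψ₁ = 0.301: g = -0.0023, g' = -0.791 → ψ₁ = 0.298
Converged at ψ₁ = 0.298.
Drum-1 compositions:
  n-hexane: x = 0.283, y = 0.673
  n-heptane: x = 0.162, y = 0.189
  n-nonane: x = 0.556, y = 0.138
Drum-2 feed = drum-1 liquid: z₂ = (0.2826, 0.1618, 0.5556).
Drum 2:
Rachford–Rice: g(ψ₂) = Σ zᵢ(Kᵢ−1)/(1+ψ₂(Kᵢ−1)) = 0.
Feasibility: ΣzᵢKᵢ = 2.080, Σzᵢ/Kᵢ = 1.200 — both > 1, two phases present.
Iterate (Newton) starting at ψ₂ = 0.5:
  ψ₂ = 0.500: g = 0.1557, g' = -0.838 → ψ₂ = 0.686
  ψ₂ = 0.686: g = 0.0155, g' = -0.697 → ψ₂ = 0.708
Converged at ψ₂ = 0.708.
  n-hexane: x = 0.074, y = 0.368
  n-heptane: x = 0.080, y = 0.195
  n-nonane: x = 0.845, y = 0.436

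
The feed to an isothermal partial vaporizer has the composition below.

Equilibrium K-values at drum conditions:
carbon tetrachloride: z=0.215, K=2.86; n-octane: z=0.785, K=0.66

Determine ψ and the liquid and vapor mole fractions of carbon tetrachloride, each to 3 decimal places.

Rachford–Rice: g(ψ) = Σ zᵢ(Kᵢ−1)/(1+ψ(Kᵢ−1)) = 0.
Check two-phase: ΣzᵢKᵢ = 1.133 > 1 and Σzᵢ/Kᵢ = 1.265 > 1, so g(0) = 0.133 > 0 and g(1) = -0.265 < 0.
Newton–Raphson from ψ = 0.5:
  ψ = 0.500: g = -0.1144, g' = -0.331 → ψ = 0.155
  ψ = 0.155: g = 0.0287, g' = -0.549 → ψ = 0.207
  ψ = 0.207: g = 0.0015, g' = -0.493 → ψ = 0.210
Converged at ψ = 0.210.
Compositions from xᵢ = zᵢ/(1+ψ(Kᵢ−1)), yᵢ = Kᵢxᵢ:
  carbon tetrachloride: x = 0.155, y = 0.442
  n-octane: x = 0.845, y = 0.558

ψ = 0.210, x_carbon tetrachloride = 0.155, y_carbon tetrachloride = 0.442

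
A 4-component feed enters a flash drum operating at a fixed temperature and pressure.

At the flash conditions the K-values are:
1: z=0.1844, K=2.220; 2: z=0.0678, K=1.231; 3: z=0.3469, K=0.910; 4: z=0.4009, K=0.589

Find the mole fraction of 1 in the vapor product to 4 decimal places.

y_1 = 0.3485

Material balance + equilibrium reduce to Σ zᵢ(Kᵢ−1)/(1+V/F(Kᵢ−1)) = 0.
g(0) = ΣzᵢKᵢ − 1 = 0.0446 and g(1) = 1 − Σzᵢ/Kᵢ = -0.2000, so a root lies in (0, 1).
Iterate (Newton) starting at V/F = 0.5:
  V/F = 0.5000: g = -0.08631, g' = -0.2192 → V/F = 0.1062
  V/F = 0.1062: g = 0.01064, g' = -0.2955 → V/F = 0.1422
  V/F = 0.1422: g = 0.00025, g' = -0.2820 → V/F = 0.1431
Converged at V/F = 0.1431.
Compositions from xᵢ = zᵢ/(1+V/F(Kᵢ−1)), yᵢ = Kᵢxᵢ:
  1: x = 0.1570, y = 0.3485
  2: x = 0.0656, y = 0.0808
  3: x = 0.3514, y = 0.3198
  4: x = 0.4259, y = 0.2509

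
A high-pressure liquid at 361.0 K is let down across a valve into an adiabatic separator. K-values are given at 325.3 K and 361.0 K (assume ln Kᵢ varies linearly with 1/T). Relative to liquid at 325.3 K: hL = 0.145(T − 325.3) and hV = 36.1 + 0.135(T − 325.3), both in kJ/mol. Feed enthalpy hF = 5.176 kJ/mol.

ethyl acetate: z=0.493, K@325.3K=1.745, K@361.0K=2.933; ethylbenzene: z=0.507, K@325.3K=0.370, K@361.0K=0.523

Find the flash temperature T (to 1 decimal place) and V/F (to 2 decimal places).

T = 326.5 K, V/F = 0.14

Adiabatic flash: solve Rachford–Rice at each trial T, then check hF = ψ·hV(T) + (1−ψ)·hL(T).
  T = 325.3 K: K = (1.745, 0.370), RR gives ψ = 0.102, H_out = 3.682 kJ/mol
  T = 361.0 K: K = (2.933, 0.523), RR gives ψ = 0.771, H_out = 32.744 kJ/mol
  T = 343.1 K: K = (2.291, 0.444), RR gives ψ = 0.494, H_out = 20.311 kJ/mol
  T = 334.2 K: K = (2.007, 0.406), RR gives ψ = 0.327, H_out = 13.053 kJ/mol
  T = 329.8 K: K = (1.875, 0.388), RR gives ψ = 0.226, H_out = 8.801 kJ/mol
  T = 327.6 K: K = (1.811, 0.379), RR gives ψ = 0.169, H_out = 6.417 kJ/mol
  T = 326.5 K: K = (1.779, 0.375), RR gives ψ = 0.138, H_out = 5.143 kJ/mol
Linear interpolation between T = 326.5 (H_out = 5.143) and T = 327.6 (H_out = 6.417) on hF = 5.176 gives T ≈ 326.5 K, at which ψ = 0.14.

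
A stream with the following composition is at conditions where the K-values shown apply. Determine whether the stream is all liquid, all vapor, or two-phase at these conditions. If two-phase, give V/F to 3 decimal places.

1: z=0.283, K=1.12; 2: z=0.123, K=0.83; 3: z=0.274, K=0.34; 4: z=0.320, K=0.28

all liquid

ΣzᵢKᵢ = 0.602; Σzᵢ/Kᵢ = 2.350.
Since ΣzᵢKᵢ < 1 the mixture is below its bubble point — single liquid phase.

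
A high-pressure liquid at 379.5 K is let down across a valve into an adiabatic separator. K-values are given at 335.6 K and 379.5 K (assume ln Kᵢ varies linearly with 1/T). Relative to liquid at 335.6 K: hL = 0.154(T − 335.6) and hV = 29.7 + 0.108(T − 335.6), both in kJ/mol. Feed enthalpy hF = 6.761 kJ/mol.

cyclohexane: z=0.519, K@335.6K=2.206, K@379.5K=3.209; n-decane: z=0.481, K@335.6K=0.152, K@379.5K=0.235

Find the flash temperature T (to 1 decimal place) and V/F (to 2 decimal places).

Adiabatic flash: solve Rachford–Rice at each trial T, then check hF = ψ·hV(T) + (1−ψ)·hL(T).
  T = 335.6 K: K = (2.206, 0.152), RR gives ψ = 0.213, H_out = 6.332 kJ/mol
  T = 379.5 K: K = (3.209, 0.235), RR gives ψ = 0.461, H_out = 19.513 kJ/mol
  T = 357.6 K: K = (2.693, 0.192), RR gives ψ = 0.358, H_out = 13.654 kJ/mol
  T = 346.6 K: K = (2.445, 0.171), RR gives ψ = 0.293, H_out = 10.259 kJ/mol
  T = 341.1 K: K = (2.324, 0.162), RR gives ψ = 0.256, H_out = 8.379 kJ/mol
  T = 338.4 K: K = (2.266, 0.157), RR gives ψ = 0.236, H_out = 7.397 kJ/mol
  T = 337.0 K: K = (2.236, 0.154), RR gives ψ = 0.225, H_out = 6.871 kJ/mol
Linear interpolation between T = 335.6 (H_out = 6.332) and T = 337.0 (H_out = 6.871) on hF = 6.761 gives T ≈ 336.7 K, at which ψ = 0.22.

T = 336.7 K, V/F = 0.22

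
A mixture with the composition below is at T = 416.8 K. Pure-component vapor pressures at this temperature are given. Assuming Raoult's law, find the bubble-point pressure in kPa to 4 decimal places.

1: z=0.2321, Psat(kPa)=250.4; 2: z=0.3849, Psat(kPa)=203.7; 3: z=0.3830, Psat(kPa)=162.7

At the bubble point ψ → 0, so ΣzᵢKᵢ = 1 with Kᵢ = Pᵢˢᵃᵗ/P ⇒ P = ΣzᵢPᵢˢᵃᵗ.
P = 0.2321·250.4 + 0.3849·203.7 + 0.3830·162.7 = 198.8361 kPa

Pbub = 198.8361 kPa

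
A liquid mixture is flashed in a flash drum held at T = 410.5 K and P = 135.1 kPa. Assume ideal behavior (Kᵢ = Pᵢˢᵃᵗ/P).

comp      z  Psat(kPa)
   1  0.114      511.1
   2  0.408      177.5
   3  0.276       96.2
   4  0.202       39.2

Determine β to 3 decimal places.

β = 0.343

Raoult's law: Kᵢ = Pᵢˢᵃᵗ/P = Pᵢˢᵃᵗ/135.1.
  K_1 = 511.1/135.1 = 3.78312, K_2 = 177.5/135.1 = 1.31384, K_3 = 96.2/135.1 = 0.71207, K_4 = 39.2/135.1 = 0.29016
Rachford–Rice: g(β) = Σ zᵢ(Kᵢ−1)/(1+β(Kᵢ−1)) = 0.
g(0) = ΣzᵢKᵢ − 1 = 0.222 and g(1) = 1 − Σzᵢ/Kᵢ = -0.424, so a root lies in (0, 1).
Newton–Raphson from β = 0.46:
  β = 0.460: g = -0.0535, g' = -0.455 → β = 0.343
Converged at β = 0.343.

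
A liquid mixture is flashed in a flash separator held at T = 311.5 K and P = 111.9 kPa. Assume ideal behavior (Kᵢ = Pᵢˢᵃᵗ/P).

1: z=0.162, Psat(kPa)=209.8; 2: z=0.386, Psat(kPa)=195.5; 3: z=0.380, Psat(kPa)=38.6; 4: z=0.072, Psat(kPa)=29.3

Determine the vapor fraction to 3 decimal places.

ψ = 0.243

Raoult's law: Kᵢ = Pᵢˢᵃᵗ/P = Pᵢˢᵃᵗ/111.9.
  K_1 = 209.8/111.9 = 1.87489, K_2 = 195.5/111.9 = 1.74710, K_3 = 38.6/111.9 = 0.34495, K_4 = 29.3/111.9 = 0.26184
Rachford–Rice: g(ψ) = Σ zᵢ(Kᵢ−1)/(1+ψ(Kᵢ−1)) = 0.
g(0) = ΣzᵢKᵢ − 1 = 0.128 and g(1) = 1 − Σzᵢ/Kᵢ = -0.684, so a root lies in (0, 1).
Newton–Raphson from ψ = 0.4:
  ψ = 0.400: g = -0.0857, g' = -0.574 → ψ = 0.251
  ψ = 0.251: g = -0.0039, g' = -0.529 → ψ = 0.243
Converged at ψ = 0.243.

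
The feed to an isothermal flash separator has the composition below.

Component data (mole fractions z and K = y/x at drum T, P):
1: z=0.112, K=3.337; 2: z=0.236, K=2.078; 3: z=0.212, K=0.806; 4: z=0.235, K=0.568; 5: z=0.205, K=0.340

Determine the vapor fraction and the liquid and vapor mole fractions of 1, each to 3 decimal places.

Iterate (Newton) starting at ψ = 0.5:
  ψ = 0.500: g = -0.0910, g' = -0.526 → ψ = 0.327
  ψ = 0.327: g = 0.0018, g' = -0.560 → ψ = 0.330
Converged at ψ = 0.330.
Compositions from xᵢ = zᵢ/(1+ψ(Kᵢ−1)), yᵢ = Kᵢxᵢ:
  1: x = 0.063, y = 0.211
  2: x = 0.174, y = 0.362
  3: x = 0.227, y = 0.183
  4: x = 0.274, y = 0.156
  5: x = 0.262, y = 0.089

ψ = 0.330, x_1 = 0.063, y_1 = 0.211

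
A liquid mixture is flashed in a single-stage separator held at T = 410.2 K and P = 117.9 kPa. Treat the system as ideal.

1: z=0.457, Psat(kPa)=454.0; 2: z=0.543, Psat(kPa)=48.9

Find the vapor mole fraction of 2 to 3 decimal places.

y_2 = 0.344

Raoult's law: Kᵢ = Pᵢˢᵃᵗ/P = Pᵢˢᵃᵗ/117.9.
  K_1 = 454.0/117.9 = 3.85072, K_2 = 48.9/117.9 = 0.41476
Let β = V/F and solve Σ zᵢ(Kᵢ−1)/(1+β(Kᵢ−1)) = 0.
Feasibility: ΣzᵢKᵢ = 1.985, Σzᵢ/Kᵢ = 1.428 — both > 1, two phases present.
Newton iteration, β⁰ = 0.64:
  β = 0.640: g = -0.0468, g' = -0.941 → β = 0.590
Converged at β = 0.590.
Compositions from xᵢ = zᵢ/(1+β(Kᵢ−1)), yᵢ = Kᵢxᵢ:
  1: x = 0.170, y = 0.656
  2: x = 0.830, y = 0.344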